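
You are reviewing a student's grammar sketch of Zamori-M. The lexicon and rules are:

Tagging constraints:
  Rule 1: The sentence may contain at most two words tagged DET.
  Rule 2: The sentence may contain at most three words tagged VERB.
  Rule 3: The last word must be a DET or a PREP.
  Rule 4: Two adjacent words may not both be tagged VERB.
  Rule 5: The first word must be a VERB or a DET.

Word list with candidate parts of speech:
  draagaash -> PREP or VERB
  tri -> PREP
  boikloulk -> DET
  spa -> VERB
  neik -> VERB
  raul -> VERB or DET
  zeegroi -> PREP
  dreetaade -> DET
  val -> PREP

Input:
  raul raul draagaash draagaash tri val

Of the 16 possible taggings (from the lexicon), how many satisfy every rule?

Candidates per position — 1:raul {VERB,DET}; 2:raul {VERB,DET}; 3:draagaash {PREP,VERB}; 4:draagaash {PREP,VERB}; 5:tri {PREP}; 6:val {PREP}.
There are 16 candidate sequences in total.
Checking each against the rules leaves 8 sequences.
Count = 8.

8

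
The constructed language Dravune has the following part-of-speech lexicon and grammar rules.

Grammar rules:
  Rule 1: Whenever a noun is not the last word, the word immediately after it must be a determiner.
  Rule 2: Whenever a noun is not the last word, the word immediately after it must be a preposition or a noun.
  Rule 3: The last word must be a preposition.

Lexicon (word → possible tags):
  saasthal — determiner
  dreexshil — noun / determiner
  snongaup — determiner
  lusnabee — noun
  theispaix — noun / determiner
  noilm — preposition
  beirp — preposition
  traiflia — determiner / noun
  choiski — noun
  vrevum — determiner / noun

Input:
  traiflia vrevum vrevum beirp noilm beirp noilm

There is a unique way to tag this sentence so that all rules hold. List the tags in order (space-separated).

Candidates per position — 1:traiflia {determiner,noun}; 2:vrevum {determiner,noun}; 3:vrevum {determiner,noun}; 4:beirp {preposition}; 5:noilm {preposition}; 6:beirp {preposition}; 7:noilm {preposition}.
If word 3 were noun, no tagging could satisfy rule 1; so word 3 is determiner.
If word 1 were noun, no tagging could satisfy rule 2; so word 1 is determiner.
If word 2 were noun, no tagging could satisfy rule 2; so word 2 is determiner.
So the tagging must be: determiner determiner determiner preposition preposition preposition preposition.
Checking: rule 1 holds; rule 2 holds; rule 3 holds.

determiner determiner determiner preposition preposition preposition preposition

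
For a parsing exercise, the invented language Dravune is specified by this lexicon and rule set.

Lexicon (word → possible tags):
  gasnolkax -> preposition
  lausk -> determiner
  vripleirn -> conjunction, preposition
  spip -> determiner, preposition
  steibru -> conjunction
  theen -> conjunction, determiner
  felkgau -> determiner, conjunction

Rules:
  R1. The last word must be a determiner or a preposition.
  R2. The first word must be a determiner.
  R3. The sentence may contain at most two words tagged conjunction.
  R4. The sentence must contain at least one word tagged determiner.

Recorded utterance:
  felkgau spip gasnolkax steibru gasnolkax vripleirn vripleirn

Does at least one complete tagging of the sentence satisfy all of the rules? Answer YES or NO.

YES

Candidates per position — 1:felkgau {determiner,conjunction}; 2:spip {determiner,preposition}; 3:gasnolkax {preposition}; 4:steibru {conjunction}; 5:gasnolkax {preposition}; 6:vripleirn {conjunction,preposition}; 7:vripleirn {conjunction,preposition}.
One satisfying assignment: determiner determiner preposition conjunction preposition conjunction preposition.
Check: rule 1 ✓; rule 2 ✓; rule 3 ✓; rule 4 ✓.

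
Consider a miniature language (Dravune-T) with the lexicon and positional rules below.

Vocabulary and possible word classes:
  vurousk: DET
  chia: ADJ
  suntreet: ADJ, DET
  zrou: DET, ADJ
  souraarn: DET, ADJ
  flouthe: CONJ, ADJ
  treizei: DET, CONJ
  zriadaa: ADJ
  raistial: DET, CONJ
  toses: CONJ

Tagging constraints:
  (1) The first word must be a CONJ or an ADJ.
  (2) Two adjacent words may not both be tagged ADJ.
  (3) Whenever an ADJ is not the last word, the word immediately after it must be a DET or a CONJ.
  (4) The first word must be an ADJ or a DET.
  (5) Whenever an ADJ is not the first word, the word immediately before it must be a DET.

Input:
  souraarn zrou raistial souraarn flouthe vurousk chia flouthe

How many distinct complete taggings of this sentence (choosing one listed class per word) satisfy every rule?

Candidates per position — 1:souraarn {DET,ADJ}; 2:zrou {DET,ADJ}; 3:raistial {DET,CONJ}; 4:souraarn {DET,ADJ}; 5:flouthe {CONJ,ADJ}; 6:vurousk {DET}; 7:chia {ADJ}; 8:flouthe {CONJ,ADJ}.
There are 64 candidate sequences in total.
The sequences that satisfy every rule: ADJ DET DET DET CONJ DET ADJ CONJ; ADJ DET DET DET ADJ DET ADJ CONJ; ADJ DET DET ADJ CONJ DET ADJ CONJ; ADJ DET CONJ DET CONJ DET ADJ CONJ; ADJ DET CONJ DET ADJ DET ADJ CONJ.
Count = 5.

5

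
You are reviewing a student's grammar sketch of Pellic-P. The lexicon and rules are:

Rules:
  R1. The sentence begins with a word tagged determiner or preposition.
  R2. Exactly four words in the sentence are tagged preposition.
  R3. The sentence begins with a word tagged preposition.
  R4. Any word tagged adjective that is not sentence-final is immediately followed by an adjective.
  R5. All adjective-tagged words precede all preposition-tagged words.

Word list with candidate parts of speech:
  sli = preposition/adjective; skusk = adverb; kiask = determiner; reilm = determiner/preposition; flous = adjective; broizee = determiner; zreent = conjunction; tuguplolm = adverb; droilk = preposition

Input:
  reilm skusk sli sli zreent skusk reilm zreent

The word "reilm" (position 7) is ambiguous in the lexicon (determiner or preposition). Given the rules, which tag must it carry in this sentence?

Candidates per position — 1:reilm {determiner,preposition}; 2:skusk {adverb}; 3:sli {preposition,adjective}; 4:sli {preposition,adjective}; 5:zreent {conjunction}; 6:skusk {adverb}; 7:reilm {determiner,preposition}; 8:zreent {conjunction}.
Position 1: tagging it determiner would leave rule 2 unsatisfiable, so it must be preposition.
Position 3: tagging it adjective would leave rule 2 unsatisfiable, so it must be preposition.
Position 4: tagging it adjective would leave rule 2 unsatisfiable, so it must be preposition.
Position 7: tagging it determiner would leave rule 2 unsatisfiable, so it must be preposition.
The unique satisfying tagging is: preposition adverb preposition preposition conjunction adverb preposition conjunction.
Verifying each rule — rule 1 ✓; rule 2 ✓; rule 3 ✓; rule 4 ✓; rule 5 ✓.

preposition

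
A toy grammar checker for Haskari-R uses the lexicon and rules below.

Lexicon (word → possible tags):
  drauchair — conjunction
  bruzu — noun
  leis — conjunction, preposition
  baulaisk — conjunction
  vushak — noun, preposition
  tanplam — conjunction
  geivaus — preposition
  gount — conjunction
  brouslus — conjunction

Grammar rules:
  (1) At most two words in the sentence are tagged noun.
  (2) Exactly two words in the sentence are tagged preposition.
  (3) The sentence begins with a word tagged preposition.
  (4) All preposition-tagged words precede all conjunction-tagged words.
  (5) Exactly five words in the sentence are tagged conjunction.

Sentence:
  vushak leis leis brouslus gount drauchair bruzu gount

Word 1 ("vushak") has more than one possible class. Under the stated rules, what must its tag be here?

preposition

Candidates per position — 1:vushak {noun,preposition}; 2:leis {conjunction,preposition}; 3:leis {conjunction,preposition}; 4:brouslus {conjunction}; 5:gount {conjunction}; 6:drauchair {conjunction}; 7:bruzu {noun}; 8:gount {conjunction}.
At position 1, choosing noun makes rule 3 impossible to satisfy; hence preposition.
The remaining ambiguous positions (2, 3) are resolved jointly — only one combination satisfies every rule.
The only consistent sequence is: preposition preposition conjunction conjunction conjunction conjunction noun conjunction.
Verifying each rule — rule 1 holds; rule 2 holds; rule 3 holds; rule 4 holds; rule 5 holds.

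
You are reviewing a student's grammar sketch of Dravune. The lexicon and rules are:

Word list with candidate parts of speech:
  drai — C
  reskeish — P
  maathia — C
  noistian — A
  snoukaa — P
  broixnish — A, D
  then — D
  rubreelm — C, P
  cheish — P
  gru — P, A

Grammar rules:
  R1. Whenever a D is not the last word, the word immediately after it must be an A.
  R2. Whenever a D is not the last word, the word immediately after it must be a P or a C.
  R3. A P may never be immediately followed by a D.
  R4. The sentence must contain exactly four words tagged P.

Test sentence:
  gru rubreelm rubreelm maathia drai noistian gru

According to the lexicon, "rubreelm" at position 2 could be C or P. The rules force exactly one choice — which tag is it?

Candidates per position — 1:gru {P,A}; 2:rubreelm {C,P}; 3:rubreelm {C,P}; 4:maathia {C}; 5:drai {C}; 6:noistian {A}; 7:gru {P,A}.
Position 1: A is ruled out by rule 4; that leaves P.
Position 2: C is ruled out by rule 4; that leaves P.
Position 3: C is ruled out by rule 4; that leaves P.
Position 7: A is ruled out by rule 4; that leaves P.
That leaves exactly one tagging: P P P C C A P.
Verifying each rule — rule 1 ✓; rule 2 ✓; rule 3 ✓; rule 4 ✓.

P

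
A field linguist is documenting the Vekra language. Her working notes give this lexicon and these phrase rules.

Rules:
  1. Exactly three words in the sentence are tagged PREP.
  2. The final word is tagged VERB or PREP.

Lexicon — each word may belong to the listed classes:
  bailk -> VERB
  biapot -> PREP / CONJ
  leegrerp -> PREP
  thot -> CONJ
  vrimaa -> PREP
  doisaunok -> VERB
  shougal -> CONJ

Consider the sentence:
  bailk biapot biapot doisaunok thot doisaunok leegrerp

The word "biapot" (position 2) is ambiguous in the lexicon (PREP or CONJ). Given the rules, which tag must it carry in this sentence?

PREP

Candidates per position — 1:bailk {VERB}; 2:biapot {PREP,CONJ}; 3:biapot {PREP,CONJ}; 4:doisaunok {VERB}; 5:thot {CONJ}; 6:doisaunok {VERB}; 7:leegrerp {PREP}.
If word 2 were CONJ, no tagging could satisfy rule 1; so word 2 is PREP.
If word 3 were CONJ, no tagging could satisfy rule 1; so word 3 is PREP.
The unique satisfying tagging is: VERB PREP PREP VERB CONJ VERB PREP.
Checking: rule 1 holds; rule 2 holds.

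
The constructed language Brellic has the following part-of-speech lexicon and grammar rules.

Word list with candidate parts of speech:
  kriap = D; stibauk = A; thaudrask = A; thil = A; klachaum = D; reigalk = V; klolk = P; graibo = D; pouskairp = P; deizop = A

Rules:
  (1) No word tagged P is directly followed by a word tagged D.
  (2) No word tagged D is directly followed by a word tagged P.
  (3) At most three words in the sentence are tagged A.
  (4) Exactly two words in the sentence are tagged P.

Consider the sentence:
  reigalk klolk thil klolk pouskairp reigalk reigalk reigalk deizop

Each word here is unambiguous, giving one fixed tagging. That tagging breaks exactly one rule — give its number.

4

Fixed tagging: V P A P P V V V A.
Checking each rule: R1 ok, R2 ok, R3 ok, R4 fails.
Only rule 4 fails.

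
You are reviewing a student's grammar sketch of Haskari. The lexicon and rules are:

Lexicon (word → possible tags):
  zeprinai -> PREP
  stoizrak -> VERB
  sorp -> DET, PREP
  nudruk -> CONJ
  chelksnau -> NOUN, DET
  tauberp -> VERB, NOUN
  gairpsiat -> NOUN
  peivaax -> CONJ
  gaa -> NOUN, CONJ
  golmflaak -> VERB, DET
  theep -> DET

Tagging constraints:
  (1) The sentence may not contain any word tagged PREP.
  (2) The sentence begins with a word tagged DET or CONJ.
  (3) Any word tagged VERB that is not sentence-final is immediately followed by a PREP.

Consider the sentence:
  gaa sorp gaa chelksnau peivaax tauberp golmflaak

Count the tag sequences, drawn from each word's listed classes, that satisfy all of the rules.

8

Candidates per position — 1:gaa {NOUN,CONJ}; 2:sorp {DET,PREP}; 3:gaa {NOUN,CONJ}; 4:chelksnau {NOUN,DET}; 5:peivaax {CONJ}; 6:tauberp {VERB,NOUN}; 7:golmflaak {VERB,DET}.
There are 64 candidate sequences in total.
Checking each against the rules leaves 8 sequences.
Count = 8.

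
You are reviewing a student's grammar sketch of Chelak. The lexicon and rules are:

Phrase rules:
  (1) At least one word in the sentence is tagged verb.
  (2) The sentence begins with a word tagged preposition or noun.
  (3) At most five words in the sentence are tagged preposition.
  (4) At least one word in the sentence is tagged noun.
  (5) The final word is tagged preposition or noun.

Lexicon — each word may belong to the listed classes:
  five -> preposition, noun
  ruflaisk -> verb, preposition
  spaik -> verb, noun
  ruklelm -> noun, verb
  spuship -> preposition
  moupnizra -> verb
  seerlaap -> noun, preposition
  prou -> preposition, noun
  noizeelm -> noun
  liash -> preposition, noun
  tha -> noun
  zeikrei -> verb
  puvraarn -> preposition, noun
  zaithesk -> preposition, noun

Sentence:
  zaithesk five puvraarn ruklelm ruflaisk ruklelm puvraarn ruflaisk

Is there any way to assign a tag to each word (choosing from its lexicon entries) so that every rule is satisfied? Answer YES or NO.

YES

Candidates per position — 1:zaithesk {preposition,noun}; 2:five {preposition,noun}; 3:puvraarn {preposition,noun}; 4:ruklelm {noun,verb}; 5:ruflaisk {verb,preposition}; 6:ruklelm {noun,verb}; 7:puvraarn {preposition,noun}; 8:ruflaisk {verb,preposition}.
One satisfying assignment: preposition noun noun noun verb noun preposition preposition.
Verifying each rule — rule 1 ✓; rule 2 ✓; rule 3 ✓; rule 4 ✓; rule 5 ✓.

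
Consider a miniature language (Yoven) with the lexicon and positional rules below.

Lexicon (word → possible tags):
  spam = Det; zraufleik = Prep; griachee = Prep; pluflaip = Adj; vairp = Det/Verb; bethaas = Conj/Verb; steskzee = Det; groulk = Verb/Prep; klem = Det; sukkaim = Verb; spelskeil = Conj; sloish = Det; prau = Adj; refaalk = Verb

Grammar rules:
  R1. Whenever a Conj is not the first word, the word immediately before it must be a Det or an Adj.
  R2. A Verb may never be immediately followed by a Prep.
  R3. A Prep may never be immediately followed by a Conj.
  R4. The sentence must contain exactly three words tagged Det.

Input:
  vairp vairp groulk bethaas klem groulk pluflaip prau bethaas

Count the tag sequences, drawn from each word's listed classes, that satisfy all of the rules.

8

Candidates per position — 1:vairp {Det,Verb}; 2:vairp {Det,Verb}; 3:groulk {Verb,Prep}; 4:bethaas {Conj,Verb}; 5:klem {Det}; 6:groulk {Verb,Prep}; 7:pluflaip {Adj}; 8:prau {Adj}; 9:bethaas {Conj,Verb}.
There are 64 candidate sequences in total.
Checking each against the rules leaves 8 sequences.
Count = 8.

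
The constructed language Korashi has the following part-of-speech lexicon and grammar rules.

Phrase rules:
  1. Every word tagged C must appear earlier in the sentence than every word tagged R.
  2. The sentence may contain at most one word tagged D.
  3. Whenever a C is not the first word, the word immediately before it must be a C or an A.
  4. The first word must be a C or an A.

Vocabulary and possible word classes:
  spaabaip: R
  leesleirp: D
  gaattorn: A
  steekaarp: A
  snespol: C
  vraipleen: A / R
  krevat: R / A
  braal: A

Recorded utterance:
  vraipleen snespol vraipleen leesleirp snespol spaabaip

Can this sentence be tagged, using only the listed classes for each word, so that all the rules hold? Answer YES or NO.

NO

Candidates per position — 1:vraipleen {A,R}; 2:snespol {C}; 3:vraipleen {A,R}; 4:leesleirp {D}; 5:snespol {C}; 6:spaabaip {R}.
Rule 3 cannot be satisfied by any choice of tags from the lexicon.
So there is no consistent tagging.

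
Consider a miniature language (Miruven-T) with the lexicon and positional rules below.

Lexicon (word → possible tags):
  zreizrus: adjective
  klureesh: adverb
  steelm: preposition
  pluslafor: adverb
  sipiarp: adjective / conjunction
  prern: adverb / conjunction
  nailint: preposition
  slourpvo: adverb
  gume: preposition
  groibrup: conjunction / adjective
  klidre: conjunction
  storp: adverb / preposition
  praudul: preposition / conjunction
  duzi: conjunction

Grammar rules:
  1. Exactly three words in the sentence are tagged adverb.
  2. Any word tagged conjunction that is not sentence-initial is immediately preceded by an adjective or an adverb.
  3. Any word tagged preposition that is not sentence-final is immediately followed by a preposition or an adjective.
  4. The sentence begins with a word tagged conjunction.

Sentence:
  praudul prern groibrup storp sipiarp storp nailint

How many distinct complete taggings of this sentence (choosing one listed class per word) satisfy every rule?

Candidates per position — 1:praudul {preposition,conjunction}; 2:prern {adverb,conjunction}; 3:groibrup {conjunction,adjective}; 4:storp {adverb,preposition}; 5:sipiarp {adjective,conjunction}; 6:storp {adverb,preposition}; 7:nailint {preposition}.
There are 64 candidate sequences in total.
The sequences that satisfy every rule: conjunction adverb conjunction adverb adjective adverb preposition; conjunction adverb conjunction adverb conjunction adverb preposition; conjunction adverb adjective adverb adjective adverb preposition; conjunction adverb adjective adverb conjunction adverb preposition.
Count = 4.

4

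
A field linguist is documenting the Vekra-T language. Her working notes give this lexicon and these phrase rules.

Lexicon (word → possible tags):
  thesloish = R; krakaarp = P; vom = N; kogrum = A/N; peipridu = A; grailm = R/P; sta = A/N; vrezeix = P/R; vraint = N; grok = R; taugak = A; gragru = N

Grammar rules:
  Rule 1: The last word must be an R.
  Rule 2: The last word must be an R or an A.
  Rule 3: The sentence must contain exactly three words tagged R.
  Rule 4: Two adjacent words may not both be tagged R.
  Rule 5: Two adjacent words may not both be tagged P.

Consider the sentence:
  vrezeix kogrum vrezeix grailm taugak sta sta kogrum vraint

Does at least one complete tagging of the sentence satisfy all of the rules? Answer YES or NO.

NO

Candidates per position — 1:vrezeix {P,R}; 2:kogrum {A,N}; 3:vrezeix {P,R}; 4:grailm {R,P}; 5:taugak {A}; 6:sta {A,N}; 7:sta {A,N}; 8:kogrum {A,N}; 9:vraint {N}.
Rule 1 cannot be satisfied by any choice of tags from the lexicon.
So there is no consistent tagging.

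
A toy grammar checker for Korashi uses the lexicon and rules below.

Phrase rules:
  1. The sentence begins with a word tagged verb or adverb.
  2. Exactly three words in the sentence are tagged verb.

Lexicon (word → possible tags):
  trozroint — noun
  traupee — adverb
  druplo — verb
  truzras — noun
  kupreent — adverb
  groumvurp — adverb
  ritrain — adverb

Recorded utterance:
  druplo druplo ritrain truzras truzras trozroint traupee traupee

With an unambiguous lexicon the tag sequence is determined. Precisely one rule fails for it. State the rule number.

Fixed tagging: verb verb adverb noun noun noun adverb adverb.
Checking each rule: R1 ok, R2 fails.
Only rule 2 fails.

2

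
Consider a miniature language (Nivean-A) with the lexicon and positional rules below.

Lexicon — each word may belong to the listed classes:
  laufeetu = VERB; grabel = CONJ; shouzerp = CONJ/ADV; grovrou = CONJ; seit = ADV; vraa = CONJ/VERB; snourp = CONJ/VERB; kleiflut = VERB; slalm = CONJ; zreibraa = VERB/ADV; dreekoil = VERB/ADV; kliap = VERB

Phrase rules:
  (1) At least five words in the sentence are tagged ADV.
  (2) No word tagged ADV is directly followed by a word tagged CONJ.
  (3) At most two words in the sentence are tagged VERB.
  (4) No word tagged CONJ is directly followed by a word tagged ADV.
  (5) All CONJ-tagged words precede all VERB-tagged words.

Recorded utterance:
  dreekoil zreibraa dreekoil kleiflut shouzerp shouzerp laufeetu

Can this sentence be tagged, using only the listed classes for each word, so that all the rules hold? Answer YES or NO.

YES

Candidates per position — 1:dreekoil {VERB,ADV}; 2:zreibraa {VERB,ADV}; 3:dreekoil {VERB,ADV}; 4:kleiflut {VERB}; 5:shouzerp {CONJ,ADV}; 6:shouzerp {CONJ,ADV}; 7:laufeetu {VERB}.
One satisfying assignment: ADV ADV ADV VERB ADV ADV VERB.
Verifying each rule — rule 1 ✓; rule 2 ✓; rule 3 ✓; rule 4 ✓; rule 5 ✓.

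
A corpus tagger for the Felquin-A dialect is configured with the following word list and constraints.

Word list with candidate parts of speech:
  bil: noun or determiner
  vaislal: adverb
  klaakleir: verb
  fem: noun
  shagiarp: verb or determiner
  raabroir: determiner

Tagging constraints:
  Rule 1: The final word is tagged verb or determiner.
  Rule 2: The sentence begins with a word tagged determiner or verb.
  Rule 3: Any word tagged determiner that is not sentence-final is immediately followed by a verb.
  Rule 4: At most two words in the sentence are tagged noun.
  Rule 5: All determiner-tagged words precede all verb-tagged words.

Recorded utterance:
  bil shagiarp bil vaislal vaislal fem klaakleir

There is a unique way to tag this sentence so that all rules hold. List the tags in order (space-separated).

Candidates per position — 1:bil {noun,determiner}; 2:shagiarp {verb,determiner}; 3:bil {noun,determiner}; 4:vaislal {adverb}; 5:vaislal {adverb}; 6:fem {noun}; 7:klaakleir {verb}.
At position 1, choosing noun makes rule 2 impossible to satisfy; hence determiner.
At position 2, choosing determiner makes rule 3 impossible to satisfy; hence verb.
At position 3, choosing determiner makes rule 3 impossible to satisfy; hence noun.
The unique satisfying tagging is: determiner verb noun adverb adverb noun verb.
Check: rule 1 holds; rule 2 holds; rule 3 holds; rule 4 holds; rule 5 holds.

determiner verb noun adverb adverb noun verb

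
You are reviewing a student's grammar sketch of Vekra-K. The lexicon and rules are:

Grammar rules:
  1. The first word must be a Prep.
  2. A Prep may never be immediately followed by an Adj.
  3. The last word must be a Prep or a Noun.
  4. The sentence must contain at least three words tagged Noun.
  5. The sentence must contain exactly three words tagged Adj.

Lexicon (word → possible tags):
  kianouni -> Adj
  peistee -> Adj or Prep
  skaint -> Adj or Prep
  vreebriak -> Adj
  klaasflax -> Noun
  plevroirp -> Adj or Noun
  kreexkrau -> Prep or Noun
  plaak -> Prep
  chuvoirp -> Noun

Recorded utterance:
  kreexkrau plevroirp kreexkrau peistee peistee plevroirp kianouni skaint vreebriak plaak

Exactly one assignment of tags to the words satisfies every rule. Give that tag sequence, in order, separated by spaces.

Prep Noun Noun Prep Prep Noun Adj Adj Adj Prep

Candidates per position — 1:kreexkrau {Prep,Noun}; 2:plevroirp {Adj,Noun}; 3:kreexkrau {Prep,Noun}; 4:peistee {Adj,Prep}; 5:peistee {Adj,Prep}; 6:plevroirp {Adj,Noun}; 7:kianouni {Adj}; 8:skaint {Adj,Prep}; 9:vreebriak {Adj}; 10:plaak {Prep}.
Word 1 cannot be Noun — rule 1 would then fail for every completion. It is Prep.
Word 2 cannot be Adj — rule 2 would then fail for every completion. It is Noun.
Word 3 cannot be Prep — rule 4 would then fail for every completion. It is Noun.
Word 6 cannot be Adj — rule 4 would then fail for every completion. It is Noun.
Word 8 cannot be Prep — rule 2 would then fail for every completion. It is Adj.
Word 4 cannot be Adj — rule 5 would then fail for every completion. It is Prep.
Word 5 cannot be Adj — rule 2 would then fail for every completion. It is Prep.
The only consistent sequence is: Prep Noun Noun Prep Prep Noun Adj Adj Adj Prep.
Rule-by-rule: rule 1 ✓; rule 2 ✓; rule 3 ✓; rule 4 ✓; rule 5 ✓.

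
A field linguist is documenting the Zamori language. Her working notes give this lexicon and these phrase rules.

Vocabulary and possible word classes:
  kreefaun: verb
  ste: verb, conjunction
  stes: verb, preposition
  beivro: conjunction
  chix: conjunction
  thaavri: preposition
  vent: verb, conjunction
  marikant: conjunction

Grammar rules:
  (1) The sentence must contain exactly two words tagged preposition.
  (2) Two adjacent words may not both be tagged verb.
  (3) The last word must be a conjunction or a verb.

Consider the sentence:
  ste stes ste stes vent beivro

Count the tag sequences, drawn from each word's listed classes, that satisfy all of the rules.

Candidates per position — 1:ste {verb,conjunction}; 2:stes {verb,preposition}; 3:ste {verb,conjunction}; 4:stes {verb,preposition}; 5:vent {verb,conjunction}; 6:beivro {conjunction}.
There are 32 candidate sequences in total.
Checking each against the rules leaves 8 sequences.
Count = 8.

8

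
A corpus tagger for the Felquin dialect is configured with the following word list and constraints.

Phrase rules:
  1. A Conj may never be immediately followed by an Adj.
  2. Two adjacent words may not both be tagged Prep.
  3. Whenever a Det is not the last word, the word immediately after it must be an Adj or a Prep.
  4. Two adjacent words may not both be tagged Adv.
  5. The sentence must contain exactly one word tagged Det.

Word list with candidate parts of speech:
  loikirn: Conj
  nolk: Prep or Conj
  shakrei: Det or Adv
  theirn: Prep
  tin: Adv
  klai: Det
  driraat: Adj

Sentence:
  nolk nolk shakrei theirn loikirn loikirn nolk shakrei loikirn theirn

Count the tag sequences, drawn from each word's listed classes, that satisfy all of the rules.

6

Candidates per position — 1:nolk {Prep,Conj}; 2:nolk {Prep,Conj}; 3:shakrei {Det,Adv}; 4:theirn {Prep}; 5:loikirn {Conj}; 6:loikirn {Conj}; 7:nolk {Prep,Conj}; 8:shakrei {Det,Adv}; 9:loikirn {Conj}; 10:theirn {Prep}.
There are 32 candidate sequences in total.
Checking each against the rules leaves 6 sequences.
Count = 6.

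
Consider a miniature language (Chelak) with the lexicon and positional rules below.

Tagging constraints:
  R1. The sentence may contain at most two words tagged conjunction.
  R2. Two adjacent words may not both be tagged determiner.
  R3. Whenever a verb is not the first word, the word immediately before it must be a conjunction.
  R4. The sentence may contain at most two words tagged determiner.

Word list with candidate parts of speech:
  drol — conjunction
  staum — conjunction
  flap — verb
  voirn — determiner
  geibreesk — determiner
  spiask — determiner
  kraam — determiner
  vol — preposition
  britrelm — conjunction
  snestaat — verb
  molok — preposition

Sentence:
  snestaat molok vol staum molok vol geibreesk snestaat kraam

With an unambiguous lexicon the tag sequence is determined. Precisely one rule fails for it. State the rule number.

Fixed tagging: verb preposition preposition conjunction preposition preposition determiner verb determiner.
Applying the rules: R1 ok, R2 ok, R3 fails, R4 ok.
Only rule 3 fails.

3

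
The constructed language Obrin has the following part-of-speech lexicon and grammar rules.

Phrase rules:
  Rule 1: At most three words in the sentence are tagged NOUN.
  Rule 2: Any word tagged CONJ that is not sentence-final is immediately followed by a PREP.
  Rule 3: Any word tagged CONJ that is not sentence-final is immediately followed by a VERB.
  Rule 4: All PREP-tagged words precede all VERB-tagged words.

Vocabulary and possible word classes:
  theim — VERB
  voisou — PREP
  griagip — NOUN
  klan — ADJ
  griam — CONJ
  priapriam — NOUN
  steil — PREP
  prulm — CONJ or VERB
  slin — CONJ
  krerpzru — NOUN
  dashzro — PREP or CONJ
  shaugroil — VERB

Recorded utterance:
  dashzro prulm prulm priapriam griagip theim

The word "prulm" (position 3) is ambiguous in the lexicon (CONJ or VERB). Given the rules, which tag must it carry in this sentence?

Candidates per position — 1:dashzro {PREP,CONJ}; 2:prulm {CONJ,VERB}; 3:prulm {CONJ,VERB}; 4:priapriam {NOUN}; 5:griagip {NOUN}; 6:theim {VERB}.
If word 1 were CONJ, no tagging could satisfy rule 2; so word 1 is PREP.
If word 2 were CONJ, no tagging could satisfy rule 2; so word 2 is VERB.
If word 3 were CONJ, no tagging could satisfy rule 2; so word 3 is VERB.
The only consistent sequence is: PREP VERB VERB NOUN NOUN VERB.
Checking: rule 1 ok; rule 2 ok; rule 3 ok; rule 4 ok.

VERB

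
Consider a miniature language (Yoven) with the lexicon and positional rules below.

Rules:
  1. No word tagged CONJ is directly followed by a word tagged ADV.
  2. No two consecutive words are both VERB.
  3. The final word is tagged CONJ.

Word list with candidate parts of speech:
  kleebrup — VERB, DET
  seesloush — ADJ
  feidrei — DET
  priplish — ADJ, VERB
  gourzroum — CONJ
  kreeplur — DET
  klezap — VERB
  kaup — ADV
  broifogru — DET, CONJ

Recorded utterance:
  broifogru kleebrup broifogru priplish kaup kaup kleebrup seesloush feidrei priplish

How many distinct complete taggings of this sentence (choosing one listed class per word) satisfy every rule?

0

Candidates per position — 1:broifogru {DET,CONJ}; 2:kleebrup {VERB,DET}; 3:broifogru {DET,CONJ}; 4:priplish {ADJ,VERB}; 5:kaup {ADV}; 6:kaup {ADV}; 7:kleebrup {VERB,DET}; 8:seesloush {ADJ}; 9:feidrei {DET}; 10:priplish {ADJ,VERB}.
There are 64 candidate sequences in total.
Rule 3 cannot be satisfied by any choice of tags from the lexicon.
So there is no consistent tagging.
Count = 0.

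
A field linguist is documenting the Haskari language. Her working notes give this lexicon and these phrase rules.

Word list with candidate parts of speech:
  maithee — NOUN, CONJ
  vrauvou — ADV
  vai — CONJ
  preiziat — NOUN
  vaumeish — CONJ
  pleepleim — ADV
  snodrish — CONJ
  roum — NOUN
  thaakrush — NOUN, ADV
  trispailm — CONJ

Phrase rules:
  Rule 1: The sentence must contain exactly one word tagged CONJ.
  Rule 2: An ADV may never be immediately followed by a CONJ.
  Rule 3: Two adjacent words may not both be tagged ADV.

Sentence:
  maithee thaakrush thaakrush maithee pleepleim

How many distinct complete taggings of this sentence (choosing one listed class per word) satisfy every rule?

Candidates per position — 1:maithee {NOUN,CONJ}; 2:thaakrush {NOUN,ADV}; 3:thaakrush {NOUN,ADV}; 4:maithee {NOUN,CONJ}; 5:pleepleim {ADV}.
There are 16 candidate sequences in total.
The sequences that satisfy every rule: NOUN NOUN NOUN CONJ ADV; NOUN ADV NOUN CONJ ADV; CONJ NOUN NOUN NOUN ADV; CONJ NOUN ADV NOUN ADV; CONJ ADV NOUN NOUN ADV.
Count = 5.

5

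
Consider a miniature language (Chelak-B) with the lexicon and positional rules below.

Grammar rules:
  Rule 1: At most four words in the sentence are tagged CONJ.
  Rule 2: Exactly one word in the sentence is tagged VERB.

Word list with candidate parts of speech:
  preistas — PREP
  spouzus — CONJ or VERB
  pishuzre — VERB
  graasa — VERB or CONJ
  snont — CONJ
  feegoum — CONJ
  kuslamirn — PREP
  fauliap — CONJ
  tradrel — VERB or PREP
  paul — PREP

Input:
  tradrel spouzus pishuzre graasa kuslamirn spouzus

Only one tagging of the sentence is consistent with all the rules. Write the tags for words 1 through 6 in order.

Candidates per position — 1:tradrel {VERB,PREP}; 2:spouzus {CONJ,VERB}; 3:pishuzre {VERB}; 4:graasa {VERB,CONJ}; 5:kuslamirn {PREP}; 6:spouzus {CONJ,VERB}.
At position 1, choosing VERB makes rule 2 impossible to satisfy; hence PREP.
At position 2, choosing VERB makes rule 2 impossible to satisfy; hence CONJ.
At position 4, choosing VERB makes rule 2 impossible to satisfy; hence CONJ.
At position 6, choosing VERB makes rule 2 impossible to satisfy; hence CONJ.
So the tagging must be: PREP CONJ VERB CONJ PREP CONJ.
Rule-by-rule: rule 1 holds; rule 2 holds.

PREP CONJ VERB CONJ PREP CONJ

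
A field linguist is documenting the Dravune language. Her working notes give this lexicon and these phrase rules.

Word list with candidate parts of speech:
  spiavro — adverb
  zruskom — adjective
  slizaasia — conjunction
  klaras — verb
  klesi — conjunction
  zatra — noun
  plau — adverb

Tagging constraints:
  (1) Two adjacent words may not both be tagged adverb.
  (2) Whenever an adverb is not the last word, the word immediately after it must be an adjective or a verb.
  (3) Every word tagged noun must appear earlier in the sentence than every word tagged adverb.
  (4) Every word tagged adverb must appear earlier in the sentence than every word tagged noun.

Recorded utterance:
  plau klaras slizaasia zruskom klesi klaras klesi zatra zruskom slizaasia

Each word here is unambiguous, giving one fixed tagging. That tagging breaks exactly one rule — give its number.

3

Fixed tagging: adverb verb conjunction adjective conjunction verb conjunction noun adjective conjunction.
Applying the rules: R1 ok, R2 ok, R3 fails, R4 ok.
Only rule 3 fails.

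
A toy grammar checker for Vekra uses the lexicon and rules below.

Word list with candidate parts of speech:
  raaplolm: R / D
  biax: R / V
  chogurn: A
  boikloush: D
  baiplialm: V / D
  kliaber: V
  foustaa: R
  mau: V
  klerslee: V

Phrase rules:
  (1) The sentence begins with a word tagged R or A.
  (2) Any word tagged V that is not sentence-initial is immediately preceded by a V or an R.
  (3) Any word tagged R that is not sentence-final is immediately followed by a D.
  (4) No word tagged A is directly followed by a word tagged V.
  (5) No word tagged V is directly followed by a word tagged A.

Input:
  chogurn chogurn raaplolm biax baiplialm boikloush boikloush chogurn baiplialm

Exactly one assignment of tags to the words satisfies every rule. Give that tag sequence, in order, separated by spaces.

A A D R D D D A D

Candidates per position — 1:chogurn {A}; 2:chogurn {A}; 3:raaplolm {R,D}; 4:biax {R,V}; 5:baiplialm {V,D}; 6:boikloush {D}; 7:boikloush {D}; 8:chogurn {A}; 9:baiplialm {V,D}.
If word 3 were R, no tagging could satisfy rule 3; so word 3 is D.
If word 4 were V, no tagging could satisfy rule 2; so word 4 is R.
If word 5 were V, no tagging could satisfy rule 3; so word 5 is D.
If word 9 were V, no tagging could satisfy rule 2; so word 9 is D.
The unique satisfying tagging is: A A D R D D D A D.
Rule-by-rule: rule 1 ok; rule 2 ok; rule 3 ok; rule 4 ok; rule 5 ok.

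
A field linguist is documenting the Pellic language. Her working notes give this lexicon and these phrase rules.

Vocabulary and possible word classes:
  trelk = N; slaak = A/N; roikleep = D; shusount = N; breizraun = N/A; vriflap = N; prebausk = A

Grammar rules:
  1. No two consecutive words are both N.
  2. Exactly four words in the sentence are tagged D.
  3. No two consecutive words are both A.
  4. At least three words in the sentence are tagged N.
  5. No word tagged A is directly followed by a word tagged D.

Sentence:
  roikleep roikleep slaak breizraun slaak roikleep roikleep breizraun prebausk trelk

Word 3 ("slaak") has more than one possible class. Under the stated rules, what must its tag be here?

N

Candidates per position — 1:roikleep {D}; 2:roikleep {D}; 3:slaak {A,N}; 4:breizraun {N,A}; 5:slaak {A,N}; 6:roikleep {D}; 7:roikleep {D}; 8:breizraun {N,A}; 9:prebausk {A}; 10:trelk {N}.
Word 5 cannot be A — rule 5 would then fail for every completion. It is N.
Word 8 cannot be A — rule 3 would then fail for every completion. It is N.
Word 4 cannot be N — rule 1 would then fail for every completion. It is A.
Word 3 cannot be A — rule 3 would then fail for every completion. It is N.
The only consistent sequence is: D D N A N D D N A N.
Rule-by-rule: rule 1 satisfied; rule 2 satisfied; rule 3 satisfied; rule 4 satisfied; rule 5 satisfied.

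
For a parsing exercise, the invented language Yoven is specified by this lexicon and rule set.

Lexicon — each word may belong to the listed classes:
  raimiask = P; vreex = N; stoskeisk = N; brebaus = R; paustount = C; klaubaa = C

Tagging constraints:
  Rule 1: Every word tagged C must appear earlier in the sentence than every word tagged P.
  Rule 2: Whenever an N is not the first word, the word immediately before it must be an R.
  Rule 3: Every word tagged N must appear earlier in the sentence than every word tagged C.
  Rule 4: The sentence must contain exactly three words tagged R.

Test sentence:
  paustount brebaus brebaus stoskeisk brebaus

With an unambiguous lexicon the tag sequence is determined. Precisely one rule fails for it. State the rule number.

Fixed tagging: C R R N R.
Applying the rules: R1 pass, R2 pass, R3 fail, R4 pass.
Only rule 3 fails.

3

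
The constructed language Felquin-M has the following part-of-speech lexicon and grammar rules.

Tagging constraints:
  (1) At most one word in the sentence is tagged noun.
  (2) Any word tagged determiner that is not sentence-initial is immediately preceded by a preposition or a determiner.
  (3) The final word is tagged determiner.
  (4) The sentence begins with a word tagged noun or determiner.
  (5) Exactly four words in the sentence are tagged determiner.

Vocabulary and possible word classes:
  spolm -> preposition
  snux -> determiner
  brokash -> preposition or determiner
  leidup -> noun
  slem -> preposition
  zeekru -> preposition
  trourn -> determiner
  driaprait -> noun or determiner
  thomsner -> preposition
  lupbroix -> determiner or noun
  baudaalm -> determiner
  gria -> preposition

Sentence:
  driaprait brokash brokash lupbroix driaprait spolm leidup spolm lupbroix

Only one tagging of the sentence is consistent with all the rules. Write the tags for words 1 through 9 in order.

Candidates per position — 1:driaprait {noun,determiner}; 2:brokash {preposition,determiner}; 3:brokash {preposition,determiner}; 4:lupbroix {determiner,noun}; 5:driaprait {noun,determiner}; 6:spolm {preposition}; 7:leidup {noun}; 8:spolm {preposition}; 9:lupbroix {determiner,noun}.
If word 1 were noun, no tagging could satisfy rule 1; so word 1 is determiner.
If word 4 were noun, no tagging could satisfy rule 1; so word 4 is determiner.
If word 5 were noun, no tagging could satisfy rule 1; so word 5 is determiner.
If word 9 were noun, no tagging could satisfy rule 1; so word 9 is determiner.
If word 2 were determiner, no tagging could satisfy rule 5; so word 2 is preposition.
If word 3 were determiner, no tagging could satisfy rule 5; so word 3 is preposition.
The only consistent sequence is: determiner preposition preposition determiner determiner preposition noun preposition determiner.
Rule-by-rule: rule 1 holds; rule 2 holds; rule 3 holds; rule 4 holds; rule 5 holds.

determiner preposition preposition determiner determiner preposition noun preposition determiner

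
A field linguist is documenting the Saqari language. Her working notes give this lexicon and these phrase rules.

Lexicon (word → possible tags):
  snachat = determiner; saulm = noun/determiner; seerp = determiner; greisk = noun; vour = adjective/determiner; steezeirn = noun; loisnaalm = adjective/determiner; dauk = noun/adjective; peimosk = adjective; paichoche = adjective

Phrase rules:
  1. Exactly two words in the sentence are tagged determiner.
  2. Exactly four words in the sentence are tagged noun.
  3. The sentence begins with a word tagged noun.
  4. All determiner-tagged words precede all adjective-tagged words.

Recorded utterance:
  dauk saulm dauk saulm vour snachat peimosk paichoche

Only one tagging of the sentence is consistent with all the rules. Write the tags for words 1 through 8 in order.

Candidates per position — 1:dauk {noun,adjective}; 2:saulm {noun,determiner}; 3:dauk {noun,adjective}; 4:saulm {noun,determiner}; 5:vour {adjective,determiner}; 6:snachat {determiner}; 7:peimosk {adjective}; 8:paichoche {adjective}.
Position 1: adjective is ruled out by rule 2; that leaves noun.
Position 2: determiner is ruled out by rule 2; that leaves noun.
Position 3: adjective is ruled out by rule 2; that leaves noun.
Position 4: determiner is ruled out by rule 2; that leaves noun.
Position 5: adjective is ruled out by rule 1; that leaves determiner.
The unique satisfying tagging is: noun noun noun noun determiner determiner adjective adjective.
Check: rule 1 holds; rule 2 holds; rule 3 holds; rule 4 holds.

noun noun noun noun determiner determiner adjective adjective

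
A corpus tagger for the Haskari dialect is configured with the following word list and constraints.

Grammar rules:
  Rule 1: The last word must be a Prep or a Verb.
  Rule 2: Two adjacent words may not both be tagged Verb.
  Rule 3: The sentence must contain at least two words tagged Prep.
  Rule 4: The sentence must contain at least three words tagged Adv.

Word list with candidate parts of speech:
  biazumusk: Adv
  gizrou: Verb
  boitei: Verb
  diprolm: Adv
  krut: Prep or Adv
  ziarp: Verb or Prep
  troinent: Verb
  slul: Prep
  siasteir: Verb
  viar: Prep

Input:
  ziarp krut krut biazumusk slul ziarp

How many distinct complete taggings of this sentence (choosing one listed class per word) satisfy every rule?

Candidates per position — 1:ziarp {Verb,Prep}; 2:krut {Prep,Adv}; 3:krut {Prep,Adv}; 4:biazumusk {Adv}; 5:slul {Prep}; 6:ziarp {Verb,Prep}.
There are 16 candidate sequences in total.
The sequences that satisfy every rule: Verb Adv Adv Adv Prep Prep; Prep Adv Adv Adv Prep Verb; Prep Adv Adv Adv Prep Prep.
Count = 3.

3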